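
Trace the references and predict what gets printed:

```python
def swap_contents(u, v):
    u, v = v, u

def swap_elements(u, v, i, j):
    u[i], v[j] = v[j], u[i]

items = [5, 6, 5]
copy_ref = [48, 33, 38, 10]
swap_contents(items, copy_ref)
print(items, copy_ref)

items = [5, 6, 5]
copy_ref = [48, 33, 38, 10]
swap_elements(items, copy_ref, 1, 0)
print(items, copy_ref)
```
[5, 6, 5] [48, 33, 38, 10]
[5, 48, 5] [6, 33, 38, 10]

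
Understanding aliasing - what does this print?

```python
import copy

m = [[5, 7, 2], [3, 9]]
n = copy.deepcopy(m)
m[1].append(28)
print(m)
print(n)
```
[[5, 7, 2], [3, 9, 28]]
[[5, 7, 2], [3, 9]]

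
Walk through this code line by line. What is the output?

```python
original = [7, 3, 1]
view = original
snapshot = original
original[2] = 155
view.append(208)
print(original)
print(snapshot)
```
[7, 3, 155, 208]
[7, 3, 155, 208]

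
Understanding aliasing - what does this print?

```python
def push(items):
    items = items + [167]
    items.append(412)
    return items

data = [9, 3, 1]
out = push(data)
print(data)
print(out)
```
[9, 3, 1]
[9, 3, 1, 167, 412]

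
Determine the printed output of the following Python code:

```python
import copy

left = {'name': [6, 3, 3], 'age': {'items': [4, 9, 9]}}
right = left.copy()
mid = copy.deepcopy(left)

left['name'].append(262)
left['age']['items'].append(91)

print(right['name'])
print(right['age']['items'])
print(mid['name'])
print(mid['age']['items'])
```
[6, 3, 3, 262]
[4, 9, 9, 91]
[6, 3, 3]
[4, 9, 9]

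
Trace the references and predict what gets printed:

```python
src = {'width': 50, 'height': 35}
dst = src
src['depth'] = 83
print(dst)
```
{'width': 50, 'height': 35, 'depth': 83}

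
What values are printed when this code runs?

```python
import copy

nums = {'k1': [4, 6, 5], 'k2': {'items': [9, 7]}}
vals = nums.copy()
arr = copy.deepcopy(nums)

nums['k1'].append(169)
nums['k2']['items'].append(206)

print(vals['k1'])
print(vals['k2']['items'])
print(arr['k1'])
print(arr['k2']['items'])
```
[4, 6, 5, 169]
[9, 7, 206]
[4, 6, 5]
[9, 7]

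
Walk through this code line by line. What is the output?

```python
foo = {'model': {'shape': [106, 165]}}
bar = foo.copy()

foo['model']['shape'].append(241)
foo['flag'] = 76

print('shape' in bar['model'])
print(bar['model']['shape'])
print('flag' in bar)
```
True
[106, 165, 241]
False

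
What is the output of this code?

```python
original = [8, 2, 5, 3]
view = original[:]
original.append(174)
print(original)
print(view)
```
[8, 2, 5, 3, 174]
[8, 2, 5, 3]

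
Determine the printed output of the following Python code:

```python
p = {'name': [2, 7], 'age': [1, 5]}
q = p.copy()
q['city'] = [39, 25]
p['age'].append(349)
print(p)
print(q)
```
{'name': [2, 7], 'age': [1, 5, 349]}
{'name': [2, 7], 'age': [1, 5, 349], 'city': [39, 25]}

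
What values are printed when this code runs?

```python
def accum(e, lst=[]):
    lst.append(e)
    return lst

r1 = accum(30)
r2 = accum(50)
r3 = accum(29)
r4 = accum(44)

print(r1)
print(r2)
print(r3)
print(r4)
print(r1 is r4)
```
[30, 50, 29, 44]
[30, 50, 29, 44]
[30, 50, 29, 44]
[30, 50, 29, 44]
True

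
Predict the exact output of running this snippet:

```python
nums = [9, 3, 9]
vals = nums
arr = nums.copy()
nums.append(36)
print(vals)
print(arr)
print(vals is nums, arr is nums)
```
[9, 3, 9, 36]
[9, 3, 9]
True False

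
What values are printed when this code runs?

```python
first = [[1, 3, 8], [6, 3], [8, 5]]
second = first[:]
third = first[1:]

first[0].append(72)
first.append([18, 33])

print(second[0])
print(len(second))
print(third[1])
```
[1, 3, 8, 72]
3
[8, 5]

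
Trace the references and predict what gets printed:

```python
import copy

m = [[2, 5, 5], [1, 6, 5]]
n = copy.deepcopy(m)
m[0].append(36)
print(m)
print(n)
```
[[2, 5, 5, 36], [1, 6, 5]]
[[2, 5, 5], [1, 6, 5]]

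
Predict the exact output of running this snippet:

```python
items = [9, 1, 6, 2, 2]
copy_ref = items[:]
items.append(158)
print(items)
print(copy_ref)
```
[9, 1, 6, 2, 2, 158]
[9, 1, 6, 2, 2]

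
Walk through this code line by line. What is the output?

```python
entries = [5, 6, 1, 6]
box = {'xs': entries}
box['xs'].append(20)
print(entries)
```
[5, 6, 1, 6, 20]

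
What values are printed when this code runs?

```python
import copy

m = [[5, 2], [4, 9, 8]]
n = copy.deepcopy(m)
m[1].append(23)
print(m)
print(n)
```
[[5, 2], [4, 9, 8, 23]]
[[5, 2], [4, 9, 8]]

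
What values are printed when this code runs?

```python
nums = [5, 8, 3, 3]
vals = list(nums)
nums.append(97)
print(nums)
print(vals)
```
[5, 8, 3, 3, 97]
[5, 8, 3, 3]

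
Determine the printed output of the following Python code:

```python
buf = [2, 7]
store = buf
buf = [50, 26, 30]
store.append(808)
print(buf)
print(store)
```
[50, 26, 30]
[2, 7, 808]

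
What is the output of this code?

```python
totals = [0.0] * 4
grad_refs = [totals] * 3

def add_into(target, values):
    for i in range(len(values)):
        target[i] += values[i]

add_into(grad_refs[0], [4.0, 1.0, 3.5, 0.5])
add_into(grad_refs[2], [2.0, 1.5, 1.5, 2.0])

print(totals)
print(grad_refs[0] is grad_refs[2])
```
[6.0, 2.5, 5.0, 2.5]
True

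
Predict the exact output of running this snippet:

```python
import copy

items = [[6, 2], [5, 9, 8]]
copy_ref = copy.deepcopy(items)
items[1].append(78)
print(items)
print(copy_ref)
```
[[6, 2], [5, 9, 8, 78]]
[[6, 2], [5, 9, 8]]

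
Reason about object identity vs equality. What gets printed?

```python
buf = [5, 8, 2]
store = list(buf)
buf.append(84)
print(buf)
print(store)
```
[5, 8, 2, 84]
[5, 8, 2]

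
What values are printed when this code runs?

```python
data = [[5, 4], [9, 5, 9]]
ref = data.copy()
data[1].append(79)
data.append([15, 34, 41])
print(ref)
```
[[5, 4], [9, 5, 9, 79]]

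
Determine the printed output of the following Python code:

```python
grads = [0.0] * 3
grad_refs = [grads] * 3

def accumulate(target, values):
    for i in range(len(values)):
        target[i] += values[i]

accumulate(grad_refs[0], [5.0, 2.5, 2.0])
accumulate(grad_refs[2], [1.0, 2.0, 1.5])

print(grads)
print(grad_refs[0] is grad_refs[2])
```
[6.0, 4.5, 3.5]
True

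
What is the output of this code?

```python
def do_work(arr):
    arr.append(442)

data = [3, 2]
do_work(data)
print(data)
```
[3, 2, 442]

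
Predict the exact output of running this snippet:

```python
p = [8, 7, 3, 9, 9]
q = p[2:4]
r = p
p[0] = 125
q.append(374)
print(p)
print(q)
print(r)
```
[125, 7, 3, 9, 9]
[3, 9, 374]
[125, 7, 3, 9, 9]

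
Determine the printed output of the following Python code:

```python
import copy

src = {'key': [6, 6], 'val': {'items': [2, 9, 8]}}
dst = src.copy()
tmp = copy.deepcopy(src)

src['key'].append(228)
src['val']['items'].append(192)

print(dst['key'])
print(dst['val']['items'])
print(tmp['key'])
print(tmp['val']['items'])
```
[6, 6, 228]
[2, 9, 8, 192]
[6, 6]
[2, 9, 8]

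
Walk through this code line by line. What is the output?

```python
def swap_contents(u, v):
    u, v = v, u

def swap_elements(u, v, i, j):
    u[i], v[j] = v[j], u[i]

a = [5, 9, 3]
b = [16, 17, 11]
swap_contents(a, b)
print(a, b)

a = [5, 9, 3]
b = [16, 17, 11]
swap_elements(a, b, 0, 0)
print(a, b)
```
[5, 9, 3] [16, 17, 11]
[16, 9, 3] [5, 17, 11]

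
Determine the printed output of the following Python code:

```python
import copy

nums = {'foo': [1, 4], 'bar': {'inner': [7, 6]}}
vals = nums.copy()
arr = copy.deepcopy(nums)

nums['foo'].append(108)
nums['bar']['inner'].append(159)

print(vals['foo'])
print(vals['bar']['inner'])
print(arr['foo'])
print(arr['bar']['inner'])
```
[1, 4, 108]
[7, 6, 159]
[1, 4]
[7, 6]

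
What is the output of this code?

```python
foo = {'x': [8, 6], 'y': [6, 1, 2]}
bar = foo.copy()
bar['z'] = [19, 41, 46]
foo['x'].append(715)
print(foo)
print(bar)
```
{'x': [8, 6, 715], 'y': [6, 1, 2]}
{'x': [8, 6, 715], 'y': [6, 1, 2], 'z': [19, 41, 46]}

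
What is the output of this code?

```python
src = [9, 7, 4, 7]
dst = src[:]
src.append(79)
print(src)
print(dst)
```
[9, 7, 4, 7, 79]
[9, 7, 4, 7]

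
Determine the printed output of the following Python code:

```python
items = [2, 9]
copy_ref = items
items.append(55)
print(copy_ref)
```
[2, 9, 55]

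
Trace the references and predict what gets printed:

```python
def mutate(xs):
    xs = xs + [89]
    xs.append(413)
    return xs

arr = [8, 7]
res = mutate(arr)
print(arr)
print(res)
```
[8, 7]
[8, 7, 89, 413]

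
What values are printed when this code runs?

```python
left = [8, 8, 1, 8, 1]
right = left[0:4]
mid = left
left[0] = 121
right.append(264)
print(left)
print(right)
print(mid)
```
[121, 8, 1, 8, 1]
[8, 8, 1, 8, 264]
[121, 8, 1, 8, 1]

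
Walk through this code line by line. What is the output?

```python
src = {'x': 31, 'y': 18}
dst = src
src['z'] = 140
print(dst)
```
{'x': 31, 'y': 18, 'z': 140}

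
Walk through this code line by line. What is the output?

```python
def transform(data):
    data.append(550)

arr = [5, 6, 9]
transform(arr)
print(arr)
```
[5, 6, 9, 550]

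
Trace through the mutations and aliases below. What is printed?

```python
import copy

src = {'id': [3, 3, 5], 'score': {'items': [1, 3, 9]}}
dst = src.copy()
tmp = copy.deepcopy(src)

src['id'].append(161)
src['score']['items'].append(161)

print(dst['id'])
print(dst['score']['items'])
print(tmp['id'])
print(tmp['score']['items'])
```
[3, 3, 5, 161]
[1, 3, 9, 161]
[3, 3, 5]
[1, 3, 9]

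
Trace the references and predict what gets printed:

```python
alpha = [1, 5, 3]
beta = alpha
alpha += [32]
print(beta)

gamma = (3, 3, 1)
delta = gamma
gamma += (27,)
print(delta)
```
[1, 5, 3, 32]
(3, 3, 1)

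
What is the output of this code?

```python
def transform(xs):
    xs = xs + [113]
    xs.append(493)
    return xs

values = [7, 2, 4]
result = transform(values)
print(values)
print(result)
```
[7, 2, 4]
[7, 2, 4, 113, 493]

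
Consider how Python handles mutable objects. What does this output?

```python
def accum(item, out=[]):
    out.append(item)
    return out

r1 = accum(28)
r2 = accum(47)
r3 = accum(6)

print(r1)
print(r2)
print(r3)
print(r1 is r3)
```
[28, 47, 6]
[28, 47, 6]
[28, 47, 6]
True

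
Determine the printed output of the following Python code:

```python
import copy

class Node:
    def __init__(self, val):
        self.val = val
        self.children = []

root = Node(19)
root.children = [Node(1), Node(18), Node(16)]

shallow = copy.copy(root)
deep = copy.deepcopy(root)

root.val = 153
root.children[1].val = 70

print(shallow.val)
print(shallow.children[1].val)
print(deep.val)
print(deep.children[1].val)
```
19
70
19
18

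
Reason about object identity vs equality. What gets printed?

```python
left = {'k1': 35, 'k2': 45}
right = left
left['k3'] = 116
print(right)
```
{'k1': 35, 'k2': 45, 'k3': 116}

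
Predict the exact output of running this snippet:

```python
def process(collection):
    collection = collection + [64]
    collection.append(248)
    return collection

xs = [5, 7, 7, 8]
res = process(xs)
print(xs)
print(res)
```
[5, 7, 7, 8]
[5, 7, 7, 8, 64, 248]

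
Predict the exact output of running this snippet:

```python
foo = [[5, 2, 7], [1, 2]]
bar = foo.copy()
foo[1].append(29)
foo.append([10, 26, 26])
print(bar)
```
[[5, 2, 7], [1, 2, 29]]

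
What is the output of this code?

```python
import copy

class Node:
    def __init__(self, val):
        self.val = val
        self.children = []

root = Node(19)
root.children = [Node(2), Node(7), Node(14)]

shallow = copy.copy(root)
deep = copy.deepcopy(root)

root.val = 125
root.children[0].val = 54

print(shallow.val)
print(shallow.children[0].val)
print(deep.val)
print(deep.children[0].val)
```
19
54
19
2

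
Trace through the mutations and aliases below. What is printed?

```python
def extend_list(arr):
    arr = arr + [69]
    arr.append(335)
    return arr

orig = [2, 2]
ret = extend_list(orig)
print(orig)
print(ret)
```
[2, 2]
[2, 2, 69, 335]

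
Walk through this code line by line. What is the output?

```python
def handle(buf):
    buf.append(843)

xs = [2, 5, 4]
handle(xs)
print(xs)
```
[2, 5, 4, 843]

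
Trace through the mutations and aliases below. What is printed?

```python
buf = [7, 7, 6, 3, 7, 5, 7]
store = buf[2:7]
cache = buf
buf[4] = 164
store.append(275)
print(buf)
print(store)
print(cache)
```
[7, 7, 6, 3, 164, 5, 7]
[6, 3, 7, 5, 7, 275]
[7, 7, 6, 3, 164, 5, 7]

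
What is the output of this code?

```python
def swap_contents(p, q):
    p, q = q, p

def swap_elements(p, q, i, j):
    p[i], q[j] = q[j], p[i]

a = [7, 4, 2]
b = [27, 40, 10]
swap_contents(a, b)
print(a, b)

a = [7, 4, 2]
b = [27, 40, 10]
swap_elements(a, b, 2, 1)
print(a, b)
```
[7, 4, 2] [27, 40, 10]
[7, 4, 40] [27, 2, 10]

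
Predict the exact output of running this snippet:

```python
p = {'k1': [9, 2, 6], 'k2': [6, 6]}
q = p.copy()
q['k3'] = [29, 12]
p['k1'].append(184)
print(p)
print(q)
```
{'k1': [9, 2, 6, 184], 'k2': [6, 6]}
{'k1': [9, 2, 6, 184], 'k2': [6, 6], 'k3': [29, 12]}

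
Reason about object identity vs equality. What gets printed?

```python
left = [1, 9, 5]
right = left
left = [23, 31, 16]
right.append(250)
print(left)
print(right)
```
[23, 31, 16]
[1, 9, 5, 250]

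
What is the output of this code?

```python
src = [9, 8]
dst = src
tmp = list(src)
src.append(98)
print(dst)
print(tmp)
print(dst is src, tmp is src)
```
[9, 8, 98]
[9, 8]
True False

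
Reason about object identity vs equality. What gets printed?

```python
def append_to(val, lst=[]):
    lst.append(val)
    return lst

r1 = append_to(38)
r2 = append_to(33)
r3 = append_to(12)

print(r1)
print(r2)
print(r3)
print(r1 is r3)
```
[38, 33, 12]
[38, 33, 12]
[38, 33, 12]
True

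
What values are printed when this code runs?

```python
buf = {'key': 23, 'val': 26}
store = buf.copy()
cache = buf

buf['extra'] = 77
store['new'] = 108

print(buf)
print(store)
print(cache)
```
{'key': 23, 'val': 26, 'extra': 77}
{'key': 23, 'val': 26, 'new': 108}
{'key': 23, 'val': 26, 'extra': 77}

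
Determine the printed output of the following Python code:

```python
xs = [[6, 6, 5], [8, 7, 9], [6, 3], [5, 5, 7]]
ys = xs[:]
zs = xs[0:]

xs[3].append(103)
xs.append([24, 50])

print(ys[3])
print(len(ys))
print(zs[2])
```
[5, 5, 7, 103]
4
[6, 3]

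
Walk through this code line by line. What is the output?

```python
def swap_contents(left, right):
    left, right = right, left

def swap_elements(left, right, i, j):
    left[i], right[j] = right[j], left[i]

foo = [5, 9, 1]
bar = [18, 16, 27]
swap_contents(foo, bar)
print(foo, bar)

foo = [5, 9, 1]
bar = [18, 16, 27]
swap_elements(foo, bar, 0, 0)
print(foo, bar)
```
[5, 9, 1] [18, 16, 27]
[18, 9, 1] [5, 16, 27]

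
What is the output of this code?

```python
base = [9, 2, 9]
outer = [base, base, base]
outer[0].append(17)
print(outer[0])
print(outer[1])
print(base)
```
[9, 2, 9, 17]
[9, 2, 9, 17]
[9, 2, 9, 17]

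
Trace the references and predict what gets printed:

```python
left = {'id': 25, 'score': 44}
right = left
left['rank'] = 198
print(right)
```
{'id': 25, 'score': 44, 'rank': 198}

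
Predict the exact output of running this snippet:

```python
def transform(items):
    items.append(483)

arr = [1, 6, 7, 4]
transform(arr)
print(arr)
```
[1, 6, 7, 4, 483]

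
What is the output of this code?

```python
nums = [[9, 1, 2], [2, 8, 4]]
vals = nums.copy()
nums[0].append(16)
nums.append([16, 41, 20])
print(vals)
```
[[9, 1, 2, 16], [2, 8, 4]]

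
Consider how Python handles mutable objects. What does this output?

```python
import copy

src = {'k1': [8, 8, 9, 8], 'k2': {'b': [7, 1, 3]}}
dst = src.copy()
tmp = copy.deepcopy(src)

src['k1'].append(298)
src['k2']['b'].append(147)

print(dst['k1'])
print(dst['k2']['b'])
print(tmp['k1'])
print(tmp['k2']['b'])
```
[8, 8, 9, 8, 298]
[7, 1, 3, 147]
[8, 8, 9, 8]
[7, 1, 3]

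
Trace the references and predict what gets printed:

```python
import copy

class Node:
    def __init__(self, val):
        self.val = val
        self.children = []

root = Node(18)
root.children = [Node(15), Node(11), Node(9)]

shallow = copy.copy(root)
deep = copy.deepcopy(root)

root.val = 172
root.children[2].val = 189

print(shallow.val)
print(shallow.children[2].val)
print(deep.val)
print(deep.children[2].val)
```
18
189
18
9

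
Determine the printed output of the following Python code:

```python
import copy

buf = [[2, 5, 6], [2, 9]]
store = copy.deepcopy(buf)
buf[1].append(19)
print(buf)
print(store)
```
[[2, 5, 6], [2, 9, 19]]
[[2, 5, 6], [2, 9]]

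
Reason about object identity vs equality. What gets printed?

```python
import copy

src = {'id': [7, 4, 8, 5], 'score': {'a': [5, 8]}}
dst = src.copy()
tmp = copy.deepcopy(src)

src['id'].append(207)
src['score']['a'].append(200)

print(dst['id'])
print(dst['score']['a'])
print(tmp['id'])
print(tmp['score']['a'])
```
[7, 4, 8, 5, 207]
[5, 8, 200]
[7, 4, 8, 5]
[5, 8]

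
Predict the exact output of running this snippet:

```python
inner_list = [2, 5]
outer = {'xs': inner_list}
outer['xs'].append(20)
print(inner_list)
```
[2, 5, 20]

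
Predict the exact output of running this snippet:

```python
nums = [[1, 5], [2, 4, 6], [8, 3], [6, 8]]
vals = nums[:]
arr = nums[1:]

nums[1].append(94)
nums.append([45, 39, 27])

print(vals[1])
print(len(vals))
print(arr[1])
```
[2, 4, 6, 94]
4
[8, 3]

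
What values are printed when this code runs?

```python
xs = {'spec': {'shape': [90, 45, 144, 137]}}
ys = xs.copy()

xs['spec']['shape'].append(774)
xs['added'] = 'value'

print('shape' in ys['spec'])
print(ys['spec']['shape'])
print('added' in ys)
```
True
[90, 45, 144, 137, 774]
False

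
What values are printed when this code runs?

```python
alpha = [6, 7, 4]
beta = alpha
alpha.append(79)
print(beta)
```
[6, 7, 4, 79]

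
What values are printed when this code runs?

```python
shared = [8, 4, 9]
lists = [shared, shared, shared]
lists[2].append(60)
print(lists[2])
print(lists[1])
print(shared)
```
[8, 4, 9, 60]
[8, 4, 9, 60]
[8, 4, 9, 60]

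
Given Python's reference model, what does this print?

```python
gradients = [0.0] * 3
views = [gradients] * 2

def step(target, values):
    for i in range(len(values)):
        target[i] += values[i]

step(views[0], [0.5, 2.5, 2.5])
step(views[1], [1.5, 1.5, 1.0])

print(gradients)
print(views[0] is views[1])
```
[2.0, 4.0, 3.5]
True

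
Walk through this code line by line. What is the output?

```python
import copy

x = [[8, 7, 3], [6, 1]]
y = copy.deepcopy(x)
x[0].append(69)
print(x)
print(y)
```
[[8, 7, 3, 69], [6, 1]]
[[8, 7, 3], [6, 1]]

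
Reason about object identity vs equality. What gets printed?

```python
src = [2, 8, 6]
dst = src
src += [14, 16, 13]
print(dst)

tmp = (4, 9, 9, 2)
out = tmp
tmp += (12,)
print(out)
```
[2, 8, 6, 14, 16, 13]
(4, 9, 9, 2)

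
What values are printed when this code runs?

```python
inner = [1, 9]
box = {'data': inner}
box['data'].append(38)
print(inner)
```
[1, 9, 38]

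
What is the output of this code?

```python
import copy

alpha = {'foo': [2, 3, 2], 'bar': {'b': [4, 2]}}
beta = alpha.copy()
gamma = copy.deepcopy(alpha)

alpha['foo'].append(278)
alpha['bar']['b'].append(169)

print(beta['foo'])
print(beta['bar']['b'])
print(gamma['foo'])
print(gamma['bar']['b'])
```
[2, 3, 2, 278]
[4, 2, 169]
[2, 3, 2]
[4, 2]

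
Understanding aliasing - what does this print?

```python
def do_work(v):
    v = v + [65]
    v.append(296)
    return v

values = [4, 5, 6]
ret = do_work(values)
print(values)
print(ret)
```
[4, 5, 6]
[4, 5, 6, 65, 296]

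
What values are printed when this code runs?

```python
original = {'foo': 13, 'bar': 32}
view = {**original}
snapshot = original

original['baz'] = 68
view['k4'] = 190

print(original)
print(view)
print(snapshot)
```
{'foo': 13, 'bar': 32, 'baz': 68}
{'foo': 13, 'bar': 32, 'k4': 190}
{'foo': 13, 'bar': 32, 'baz': 68}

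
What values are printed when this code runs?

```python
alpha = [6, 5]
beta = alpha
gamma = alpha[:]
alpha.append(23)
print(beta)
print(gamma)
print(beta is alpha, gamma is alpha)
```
[6, 5, 23]
[6, 5]
True False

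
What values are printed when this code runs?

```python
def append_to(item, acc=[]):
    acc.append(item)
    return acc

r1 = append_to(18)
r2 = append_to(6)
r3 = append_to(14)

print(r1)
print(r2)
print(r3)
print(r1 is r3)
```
[18, 6, 14]
[18, 6, 14]
[18, 6, 14]
True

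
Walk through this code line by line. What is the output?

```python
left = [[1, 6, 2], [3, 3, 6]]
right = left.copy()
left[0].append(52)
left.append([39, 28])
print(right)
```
[[1, 6, 2, 52], [3, 3, 6]]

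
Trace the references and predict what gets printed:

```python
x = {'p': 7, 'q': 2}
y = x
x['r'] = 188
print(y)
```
{'p': 7, 'q': 2, 'r': 188}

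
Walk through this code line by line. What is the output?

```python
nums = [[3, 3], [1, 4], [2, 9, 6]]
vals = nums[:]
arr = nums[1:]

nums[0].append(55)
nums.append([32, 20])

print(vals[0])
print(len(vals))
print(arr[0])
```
[3, 3, 55]
3
[1, 4]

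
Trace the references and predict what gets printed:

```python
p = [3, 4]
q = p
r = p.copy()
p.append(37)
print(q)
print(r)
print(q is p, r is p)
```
[3, 4, 37]
[3, 4]
True False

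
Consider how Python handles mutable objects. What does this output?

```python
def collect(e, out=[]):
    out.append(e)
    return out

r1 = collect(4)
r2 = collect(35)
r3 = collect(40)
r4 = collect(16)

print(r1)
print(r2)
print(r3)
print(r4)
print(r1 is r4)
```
[4, 35, 40, 16]
[4, 35, 40, 16]
[4, 35, 40, 16]
[4, 35, 40, 16]
True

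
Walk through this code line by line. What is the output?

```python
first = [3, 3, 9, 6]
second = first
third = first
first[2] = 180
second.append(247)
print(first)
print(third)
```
[3, 3, 180, 6, 247]
[3, 3, 180, 6, 247]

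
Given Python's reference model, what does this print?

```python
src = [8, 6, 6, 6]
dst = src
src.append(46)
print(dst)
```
[8, 6, 6, 6, 46]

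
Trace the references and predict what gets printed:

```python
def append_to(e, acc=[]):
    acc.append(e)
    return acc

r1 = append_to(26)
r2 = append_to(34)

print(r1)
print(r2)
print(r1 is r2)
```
[26, 34]
[26, 34]
True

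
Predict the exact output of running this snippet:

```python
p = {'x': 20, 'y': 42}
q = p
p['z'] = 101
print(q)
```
{'x': 20, 'y': 42, 'z': 101}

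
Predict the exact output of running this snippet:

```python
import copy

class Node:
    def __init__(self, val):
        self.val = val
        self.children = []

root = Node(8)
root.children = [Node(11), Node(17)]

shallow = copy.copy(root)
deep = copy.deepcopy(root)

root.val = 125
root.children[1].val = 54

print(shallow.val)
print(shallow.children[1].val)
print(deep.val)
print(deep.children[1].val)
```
8
54
8
17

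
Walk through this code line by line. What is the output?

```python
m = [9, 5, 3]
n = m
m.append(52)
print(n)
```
[9, 5, 3, 52]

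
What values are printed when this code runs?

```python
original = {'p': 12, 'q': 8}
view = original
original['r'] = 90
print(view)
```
{'p': 12, 'q': 8, 'r': 90}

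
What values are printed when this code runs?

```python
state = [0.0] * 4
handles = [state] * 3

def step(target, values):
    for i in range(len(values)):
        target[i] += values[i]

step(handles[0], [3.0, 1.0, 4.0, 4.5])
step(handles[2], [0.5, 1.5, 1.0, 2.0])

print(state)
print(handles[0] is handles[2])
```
[3.5, 2.5, 5.0, 6.5]
True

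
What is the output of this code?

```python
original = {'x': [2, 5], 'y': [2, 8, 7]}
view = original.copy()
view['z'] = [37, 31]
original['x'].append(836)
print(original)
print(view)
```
{'x': [2, 5, 836], 'y': [2, 8, 7]}
{'x': [2, 5, 836], 'y': [2, 8, 7], 'z': [37, 31]}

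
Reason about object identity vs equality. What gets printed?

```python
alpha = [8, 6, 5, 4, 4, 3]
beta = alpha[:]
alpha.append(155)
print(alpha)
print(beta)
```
[8, 6, 5, 4, 4, 3, 155]
[8, 6, 5, 4, 4, 3]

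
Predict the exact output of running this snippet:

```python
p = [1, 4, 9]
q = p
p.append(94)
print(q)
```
[1, 4, 9, 94]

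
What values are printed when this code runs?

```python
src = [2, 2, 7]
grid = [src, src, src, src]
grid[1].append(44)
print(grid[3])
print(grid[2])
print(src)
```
[2, 2, 7, 44]
[2, 2, 7, 44]
[2, 2, 7, 44]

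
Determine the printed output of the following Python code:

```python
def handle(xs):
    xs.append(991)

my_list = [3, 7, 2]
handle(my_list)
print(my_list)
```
[3, 7, 2, 991]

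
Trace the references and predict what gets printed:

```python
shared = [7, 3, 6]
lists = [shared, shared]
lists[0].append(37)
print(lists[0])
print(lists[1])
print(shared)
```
[7, 3, 6, 37]
[7, 3, 6, 37]
[7, 3, 6, 37]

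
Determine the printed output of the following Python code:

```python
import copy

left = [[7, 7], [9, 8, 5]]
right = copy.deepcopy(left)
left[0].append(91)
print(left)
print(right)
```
[[7, 7, 91], [9, 8, 5]]
[[7, 7], [9, 8, 5]]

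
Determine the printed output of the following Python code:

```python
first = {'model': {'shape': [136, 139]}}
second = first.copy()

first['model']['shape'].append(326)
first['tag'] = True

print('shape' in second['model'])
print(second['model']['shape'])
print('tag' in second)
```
True
[136, 139, 326]
False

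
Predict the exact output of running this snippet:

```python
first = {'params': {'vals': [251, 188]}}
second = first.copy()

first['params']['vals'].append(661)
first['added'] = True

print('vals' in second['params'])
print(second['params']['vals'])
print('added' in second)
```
True
[251, 188, 661]
False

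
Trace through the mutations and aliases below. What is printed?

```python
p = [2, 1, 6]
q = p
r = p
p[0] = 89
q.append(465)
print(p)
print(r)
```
[89, 1, 6, 465]
[89, 1, 6, 465]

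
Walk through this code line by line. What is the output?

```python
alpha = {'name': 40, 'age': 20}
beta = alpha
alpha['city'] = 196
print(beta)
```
{'name': 40, 'age': 20, 'city': 196}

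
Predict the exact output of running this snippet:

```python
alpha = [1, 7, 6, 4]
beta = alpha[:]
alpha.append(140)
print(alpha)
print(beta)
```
[1, 7, 6, 4, 140]
[1, 7, 6, 4]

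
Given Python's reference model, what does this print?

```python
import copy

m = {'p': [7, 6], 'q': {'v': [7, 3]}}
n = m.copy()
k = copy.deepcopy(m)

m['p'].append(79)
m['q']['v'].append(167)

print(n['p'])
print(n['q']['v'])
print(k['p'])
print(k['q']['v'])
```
[7, 6, 79]
[7, 3, 167]
[7, 6]
[7, 3]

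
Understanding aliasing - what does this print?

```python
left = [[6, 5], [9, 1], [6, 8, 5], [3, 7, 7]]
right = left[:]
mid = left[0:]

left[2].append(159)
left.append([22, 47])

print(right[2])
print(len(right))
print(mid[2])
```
[6, 8, 5, 159]
4
[6, 8, 5, 159]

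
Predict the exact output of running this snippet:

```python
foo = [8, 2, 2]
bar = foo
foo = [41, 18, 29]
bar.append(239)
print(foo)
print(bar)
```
[41, 18, 29]
[8, 2, 2, 239]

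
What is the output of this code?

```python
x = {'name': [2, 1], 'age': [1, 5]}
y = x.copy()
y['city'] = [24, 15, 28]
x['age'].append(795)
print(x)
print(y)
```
{'name': [2, 1], 'age': [1, 5, 795]}
{'name': [2, 1], 'age': [1, 5, 795], 'city': [24, 15, 28]}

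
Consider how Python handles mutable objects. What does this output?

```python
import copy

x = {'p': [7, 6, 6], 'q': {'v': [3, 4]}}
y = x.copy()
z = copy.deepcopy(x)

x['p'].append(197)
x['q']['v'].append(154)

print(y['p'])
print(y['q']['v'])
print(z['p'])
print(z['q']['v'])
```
[7, 6, 6, 197]
[3, 4, 154]
[7, 6, 6]
[3, 4]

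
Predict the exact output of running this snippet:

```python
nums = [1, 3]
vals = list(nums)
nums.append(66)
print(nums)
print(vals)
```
[1, 3, 66]
[1, 3]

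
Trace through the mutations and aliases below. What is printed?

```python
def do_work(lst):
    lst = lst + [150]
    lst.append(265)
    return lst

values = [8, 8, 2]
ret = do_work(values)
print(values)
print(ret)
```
[8, 8, 2]
[8, 8, 2, 150, 265]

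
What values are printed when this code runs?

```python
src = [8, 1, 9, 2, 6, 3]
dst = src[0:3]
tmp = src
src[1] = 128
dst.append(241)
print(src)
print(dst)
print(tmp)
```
[8, 128, 9, 2, 6, 3]
[8, 1, 9, 241]
[8, 128, 9, 2, 6, 3]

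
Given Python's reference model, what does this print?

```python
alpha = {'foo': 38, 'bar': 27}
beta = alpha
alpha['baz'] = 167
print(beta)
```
{'foo': 38, 'bar': 27, 'baz': 167}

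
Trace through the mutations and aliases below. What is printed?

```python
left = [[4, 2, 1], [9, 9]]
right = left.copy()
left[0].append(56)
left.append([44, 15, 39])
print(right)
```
[[4, 2, 1, 56], [9, 9]]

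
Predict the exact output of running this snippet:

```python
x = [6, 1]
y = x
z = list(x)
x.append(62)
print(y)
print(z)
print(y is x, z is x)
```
[6, 1, 62]
[6, 1]
True False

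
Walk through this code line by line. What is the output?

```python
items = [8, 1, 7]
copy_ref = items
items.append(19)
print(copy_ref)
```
[8, 1, 7, 19]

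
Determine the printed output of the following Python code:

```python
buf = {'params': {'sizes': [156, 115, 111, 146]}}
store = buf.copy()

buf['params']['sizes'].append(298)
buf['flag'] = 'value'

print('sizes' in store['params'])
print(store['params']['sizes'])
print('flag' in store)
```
True
[156, 115, 111, 146, 298]
False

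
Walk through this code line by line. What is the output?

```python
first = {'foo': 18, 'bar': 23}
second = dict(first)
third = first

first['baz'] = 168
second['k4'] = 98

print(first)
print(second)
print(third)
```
{'foo': 18, 'bar': 23, 'baz': 168}
{'foo': 18, 'bar': 23, 'k4': 98}
{'foo': 18, 'bar': 23, 'baz': 168}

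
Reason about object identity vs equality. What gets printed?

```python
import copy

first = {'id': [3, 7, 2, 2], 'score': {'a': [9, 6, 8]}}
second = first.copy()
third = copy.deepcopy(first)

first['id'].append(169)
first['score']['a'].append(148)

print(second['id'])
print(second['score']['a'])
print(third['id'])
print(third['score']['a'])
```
[3, 7, 2, 2, 169]
[9, 6, 8, 148]
[3, 7, 2, 2]
[9, 6, 8]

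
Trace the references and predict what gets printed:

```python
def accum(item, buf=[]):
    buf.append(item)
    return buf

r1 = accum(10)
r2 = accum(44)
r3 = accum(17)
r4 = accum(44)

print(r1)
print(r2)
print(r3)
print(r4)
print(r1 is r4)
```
[10, 44, 17, 44]
[10, 44, 17, 44]
[10, 44, 17, 44]
[10, 44, 17, 44]
True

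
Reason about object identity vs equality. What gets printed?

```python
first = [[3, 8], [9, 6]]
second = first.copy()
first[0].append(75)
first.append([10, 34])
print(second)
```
[[3, 8, 75], [9, 6]]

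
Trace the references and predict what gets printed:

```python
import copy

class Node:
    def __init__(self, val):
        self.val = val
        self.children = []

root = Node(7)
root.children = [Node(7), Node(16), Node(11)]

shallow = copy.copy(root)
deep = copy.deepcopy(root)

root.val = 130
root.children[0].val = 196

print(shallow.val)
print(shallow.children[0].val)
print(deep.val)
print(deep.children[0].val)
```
7
196
7
7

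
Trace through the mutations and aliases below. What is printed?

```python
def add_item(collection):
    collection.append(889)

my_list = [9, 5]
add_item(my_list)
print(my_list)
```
[9, 5, 889]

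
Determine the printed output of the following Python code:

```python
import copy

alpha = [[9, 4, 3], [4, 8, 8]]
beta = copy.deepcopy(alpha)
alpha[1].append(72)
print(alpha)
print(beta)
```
[[9, 4, 3], [4, 8, 8, 72]]
[[9, 4, 3], [4, 8, 8]]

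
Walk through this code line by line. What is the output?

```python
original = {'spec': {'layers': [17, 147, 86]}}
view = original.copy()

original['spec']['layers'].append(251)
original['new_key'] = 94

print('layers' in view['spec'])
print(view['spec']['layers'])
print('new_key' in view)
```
True
[17, 147, 86, 251]
False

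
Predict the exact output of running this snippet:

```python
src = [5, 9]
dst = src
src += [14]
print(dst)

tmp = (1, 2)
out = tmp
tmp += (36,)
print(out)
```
[5, 9, 14]
(1, 2)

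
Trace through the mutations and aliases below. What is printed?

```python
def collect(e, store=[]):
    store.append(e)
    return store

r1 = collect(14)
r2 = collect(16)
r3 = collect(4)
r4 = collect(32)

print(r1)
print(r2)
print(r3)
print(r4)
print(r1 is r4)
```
[14, 16, 4, 32]
[14, 16, 4, 32]
[14, 16, 4, 32]
[14, 16, 4, 32]
True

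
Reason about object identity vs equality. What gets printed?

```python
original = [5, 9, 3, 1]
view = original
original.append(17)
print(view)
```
[5, 9, 3, 1, 17]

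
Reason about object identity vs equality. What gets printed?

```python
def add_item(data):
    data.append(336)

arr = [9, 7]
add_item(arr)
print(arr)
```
[9, 7, 336]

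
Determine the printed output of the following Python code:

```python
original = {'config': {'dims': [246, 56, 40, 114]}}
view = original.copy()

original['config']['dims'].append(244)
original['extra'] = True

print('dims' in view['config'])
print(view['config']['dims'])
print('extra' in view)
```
True
[246, 56, 40, 114, 244]
False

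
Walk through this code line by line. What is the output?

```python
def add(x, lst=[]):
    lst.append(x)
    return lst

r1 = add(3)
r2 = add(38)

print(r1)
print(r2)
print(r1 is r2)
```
[3, 38]
[3, 38]
True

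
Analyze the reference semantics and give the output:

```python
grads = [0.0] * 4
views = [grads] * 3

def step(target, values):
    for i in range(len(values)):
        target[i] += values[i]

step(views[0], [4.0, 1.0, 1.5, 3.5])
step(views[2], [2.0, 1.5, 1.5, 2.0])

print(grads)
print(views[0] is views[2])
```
[6.0, 2.5, 3.0, 5.5]
True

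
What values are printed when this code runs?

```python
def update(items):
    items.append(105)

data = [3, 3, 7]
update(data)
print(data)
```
[3, 3, 7, 105]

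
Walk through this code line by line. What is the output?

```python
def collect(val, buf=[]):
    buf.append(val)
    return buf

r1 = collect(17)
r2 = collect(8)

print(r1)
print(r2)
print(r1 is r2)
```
[17, 8]
[17, 8]
True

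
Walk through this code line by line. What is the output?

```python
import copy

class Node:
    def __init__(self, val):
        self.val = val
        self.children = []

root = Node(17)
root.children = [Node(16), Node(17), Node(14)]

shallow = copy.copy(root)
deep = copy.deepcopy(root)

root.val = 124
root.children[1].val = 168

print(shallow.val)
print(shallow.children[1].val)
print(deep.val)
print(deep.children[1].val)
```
17
168
17
17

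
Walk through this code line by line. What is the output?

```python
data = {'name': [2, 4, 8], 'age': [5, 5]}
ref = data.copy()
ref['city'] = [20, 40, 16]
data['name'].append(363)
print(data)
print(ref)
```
{'name': [2, 4, 8, 363], 'age': [5, 5]}
{'name': [2, 4, 8, 363], 'age': [5, 5], 'city': [20, 40, 16]}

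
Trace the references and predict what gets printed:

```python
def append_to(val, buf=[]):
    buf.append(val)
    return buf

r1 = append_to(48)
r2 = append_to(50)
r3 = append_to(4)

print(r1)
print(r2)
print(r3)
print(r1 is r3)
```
[48, 50, 4]
[48, 50, 4]
[48, 50, 4]
True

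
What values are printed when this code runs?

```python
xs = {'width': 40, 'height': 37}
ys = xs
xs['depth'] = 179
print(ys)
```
{'width': 40, 'height': 37, 'depth': 179}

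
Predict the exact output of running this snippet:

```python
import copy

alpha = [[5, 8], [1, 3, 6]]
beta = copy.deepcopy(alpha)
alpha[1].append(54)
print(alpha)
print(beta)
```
[[5, 8], [1, 3, 6, 54]]
[[5, 8], [1, 3, 6]]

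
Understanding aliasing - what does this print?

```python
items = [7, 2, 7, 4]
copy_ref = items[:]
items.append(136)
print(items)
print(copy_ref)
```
[7, 2, 7, 4, 136]
[7, 2, 7, 4]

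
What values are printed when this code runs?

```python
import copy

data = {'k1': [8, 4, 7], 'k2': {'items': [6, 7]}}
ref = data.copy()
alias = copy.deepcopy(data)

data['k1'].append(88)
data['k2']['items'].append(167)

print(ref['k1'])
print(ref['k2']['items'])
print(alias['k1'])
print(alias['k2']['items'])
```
[8, 4, 7, 88]
[6, 7, 167]
[8, 4, 7]
[6, 7]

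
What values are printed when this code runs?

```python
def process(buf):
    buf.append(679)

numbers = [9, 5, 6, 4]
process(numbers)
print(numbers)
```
[9, 5, 6, 4, 679]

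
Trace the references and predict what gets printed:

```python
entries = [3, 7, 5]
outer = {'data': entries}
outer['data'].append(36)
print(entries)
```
[3, 7, 5, 36]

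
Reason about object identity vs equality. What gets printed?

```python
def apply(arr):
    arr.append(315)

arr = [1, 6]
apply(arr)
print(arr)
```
[1, 6, 315]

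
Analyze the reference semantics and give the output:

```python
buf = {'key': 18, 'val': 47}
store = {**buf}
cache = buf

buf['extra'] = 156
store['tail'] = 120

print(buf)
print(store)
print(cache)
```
{'key': 18, 'val': 47, 'extra': 156}
{'key': 18, 'val': 47, 'tail': 120}
{'key': 18, 'val': 47, 'extra': 156}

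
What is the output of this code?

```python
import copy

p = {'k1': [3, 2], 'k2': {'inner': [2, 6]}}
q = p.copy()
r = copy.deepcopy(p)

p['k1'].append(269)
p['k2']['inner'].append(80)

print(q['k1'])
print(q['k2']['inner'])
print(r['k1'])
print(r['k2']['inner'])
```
[3, 2, 269]
[2, 6, 80]
[3, 2]
[2, 6]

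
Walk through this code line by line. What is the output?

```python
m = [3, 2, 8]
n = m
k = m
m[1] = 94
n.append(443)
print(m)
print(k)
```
[3, 94, 8, 443]
[3, 94, 8, 443]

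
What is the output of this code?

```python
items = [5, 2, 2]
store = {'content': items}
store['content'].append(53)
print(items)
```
[5, 2, 2, 53]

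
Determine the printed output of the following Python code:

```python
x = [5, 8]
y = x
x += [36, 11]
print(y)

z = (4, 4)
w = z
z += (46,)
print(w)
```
[5, 8, 36, 11]
(4, 4)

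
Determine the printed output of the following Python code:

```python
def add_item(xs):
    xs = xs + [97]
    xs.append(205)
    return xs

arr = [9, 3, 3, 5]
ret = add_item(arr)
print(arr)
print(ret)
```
[9, 3, 3, 5]
[9, 3, 3, 5, 97, 205]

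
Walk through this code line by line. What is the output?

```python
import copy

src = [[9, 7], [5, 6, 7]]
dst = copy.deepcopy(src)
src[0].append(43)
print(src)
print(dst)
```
[[9, 7, 43], [5, 6, 7]]
[[9, 7], [5, 6, 7]]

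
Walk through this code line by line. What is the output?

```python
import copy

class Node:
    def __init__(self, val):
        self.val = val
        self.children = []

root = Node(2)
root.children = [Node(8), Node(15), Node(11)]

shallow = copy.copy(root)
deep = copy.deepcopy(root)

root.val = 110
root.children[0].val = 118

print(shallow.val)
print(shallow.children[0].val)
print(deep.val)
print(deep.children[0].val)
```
2
118
2
8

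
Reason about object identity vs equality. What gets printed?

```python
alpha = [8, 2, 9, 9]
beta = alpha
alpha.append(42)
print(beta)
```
[8, 2, 9, 9, 42]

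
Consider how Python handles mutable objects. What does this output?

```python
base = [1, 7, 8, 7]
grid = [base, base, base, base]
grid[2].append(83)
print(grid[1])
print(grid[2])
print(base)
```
[1, 7, 8, 7, 83]
[1, 7, 8, 7, 83]
[1, 7, 8, 7, 83]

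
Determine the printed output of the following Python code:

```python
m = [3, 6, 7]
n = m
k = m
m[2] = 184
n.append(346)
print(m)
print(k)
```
[3, 6, 184, 346]
[3, 6, 184, 346]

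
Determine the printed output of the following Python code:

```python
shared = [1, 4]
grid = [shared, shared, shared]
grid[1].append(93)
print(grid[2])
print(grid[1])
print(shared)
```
[1, 4, 93]
[1, 4, 93]
[1, 4, 93]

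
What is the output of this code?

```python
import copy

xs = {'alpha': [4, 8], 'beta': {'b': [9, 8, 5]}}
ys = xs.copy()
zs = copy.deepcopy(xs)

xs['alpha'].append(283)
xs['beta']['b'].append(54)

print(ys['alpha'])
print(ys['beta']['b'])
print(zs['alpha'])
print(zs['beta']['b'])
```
[4, 8, 283]
[9, 8, 5, 54]
[4, 8]
[9, 8, 5]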